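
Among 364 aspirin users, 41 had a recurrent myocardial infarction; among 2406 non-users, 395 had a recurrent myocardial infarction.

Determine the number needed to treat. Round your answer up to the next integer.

20

risk, aspirin users = 41/364 = 0.112637
risk, non-users = 395/2406 = 0.164173
absolute risk difference = 0.051536
1 / 0.051536 = 19.404 → round up → 20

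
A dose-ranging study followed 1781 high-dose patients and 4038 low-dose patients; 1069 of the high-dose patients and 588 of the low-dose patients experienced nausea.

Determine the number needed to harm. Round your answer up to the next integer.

risk, high-dose patients = 1069/1781 = 0.600225
risk, low-dose patients = 588/4038 = 0.145617
absolute risk difference = 0.454608
1 / 0.454608 = 2.200 → round up → 3

3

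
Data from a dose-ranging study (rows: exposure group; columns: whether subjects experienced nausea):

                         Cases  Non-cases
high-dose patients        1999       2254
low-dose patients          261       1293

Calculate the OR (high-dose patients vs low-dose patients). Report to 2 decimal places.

odds, high-dose patients = 1999/2254 = 0.8869
odds, low-dose patients = 261/1293 = 0.2019
OR = 0.8869 / 0.2019 = 4.39

4.39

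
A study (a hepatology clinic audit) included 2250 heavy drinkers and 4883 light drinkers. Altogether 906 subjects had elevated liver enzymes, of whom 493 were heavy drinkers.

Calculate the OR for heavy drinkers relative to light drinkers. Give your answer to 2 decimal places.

heavy drinkers without the outcome: 2250 − 493 = 1757
light drinkers with the outcome: 906 − 493 = 413
light drinkers without the outcome: 4883 − 413 = 4470
OR = (493 × 4470) / (1757 × 413) = 2203710/725641 ≈ 3.04

3.04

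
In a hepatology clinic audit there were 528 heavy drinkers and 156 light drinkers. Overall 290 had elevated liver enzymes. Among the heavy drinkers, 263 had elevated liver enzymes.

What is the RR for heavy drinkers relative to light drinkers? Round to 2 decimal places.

heavy drinkers without the outcome: 528 − 263 = 265
light drinkers with the outcome: 290 − 263 = 27
light drinkers without the outcome: 156 − 27 = 129
risk, heavy drinkers = 263/528 = 0.4981
risk, light drinkers = 27/156 = 0.1731
RR = 0.4981 / 0.1731 = 2.88

RR: 2.88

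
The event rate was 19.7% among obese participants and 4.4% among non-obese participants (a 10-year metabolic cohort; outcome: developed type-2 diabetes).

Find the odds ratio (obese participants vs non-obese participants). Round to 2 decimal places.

OR ≈ 5.33

odds, obese participants = 0.19700/0.80300 = 0.24533
odds, non-obese participants = 0.04400/0.95600 = 0.04603
OR = 0.24533 / 0.04603 = 5.33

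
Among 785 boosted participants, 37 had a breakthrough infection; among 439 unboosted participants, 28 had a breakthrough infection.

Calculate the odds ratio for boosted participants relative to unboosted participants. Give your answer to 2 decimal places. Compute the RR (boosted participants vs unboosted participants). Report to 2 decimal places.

OR = 0.73; RR = 0.74

odds, boosted participants = 37/748 = 0.04947
odds, unboosted participants = 28/411 = 0.06813
OR = 0.04947 / 0.06813 = 0.73
risk, boosted participants = 37/785 = 0.04713
risk, unboosted participants = 28/439 = 0.06378
RR = 0.04713 / 0.06378 = 0.74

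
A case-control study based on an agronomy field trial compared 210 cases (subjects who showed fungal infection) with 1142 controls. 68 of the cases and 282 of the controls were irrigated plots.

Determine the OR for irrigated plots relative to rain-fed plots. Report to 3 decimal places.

1.460

odds, irrigated plots = 68/282 = 0.2411
odds, rain-fed plots = 142/860 = 0.1651
OR = 0.2411 / 0.1651 = 1.460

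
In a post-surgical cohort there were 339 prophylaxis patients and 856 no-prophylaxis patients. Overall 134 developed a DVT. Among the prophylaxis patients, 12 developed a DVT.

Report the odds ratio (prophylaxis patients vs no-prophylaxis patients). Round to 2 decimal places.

0.22

prophylaxis patients without the outcome: 339 − 12 = 327
no-prophylaxis patients with the outcome: 134 − 12 = 122
no-prophylaxis patients without the outcome: 856 − 122 = 734
OR = (12 × 734) / (327 × 122) = 8808/39894 ≈ 0.22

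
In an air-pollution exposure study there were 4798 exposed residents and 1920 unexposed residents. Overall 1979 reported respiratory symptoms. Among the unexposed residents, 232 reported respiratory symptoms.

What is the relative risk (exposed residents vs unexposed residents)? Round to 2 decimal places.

3.01

exposed residents with the outcome: 1979 − 232 = 1747
exposed residents without the outcome: 4798 − 1747 = 3051
unexposed residents without the outcome: 1920 − 232 = 1688
risk, exposed residents = 1747/4798 = 0.3641
risk, unexposed residents = 232/1920 = 0.1208
RR = 0.3641 / 0.1208 = 3.01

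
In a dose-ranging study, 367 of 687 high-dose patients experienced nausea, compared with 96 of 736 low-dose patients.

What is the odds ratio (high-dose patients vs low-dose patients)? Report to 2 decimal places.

odds, high-dose patients = 367/320 = 1.1469
odds, low-dose patients = 96/640 = 0.1500
OR = 1.1469 / 0.1500 = 7.65

7.65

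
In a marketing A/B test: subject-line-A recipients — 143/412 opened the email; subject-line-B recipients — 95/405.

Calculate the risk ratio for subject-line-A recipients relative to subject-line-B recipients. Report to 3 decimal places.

risk, subject-line-A recipients = 143/412 = 0.3471
risk, subject-line-B recipients = 95/405 = 0.2346
RR = 0.3471 / 0.2346 = 1.480

RR = 1.480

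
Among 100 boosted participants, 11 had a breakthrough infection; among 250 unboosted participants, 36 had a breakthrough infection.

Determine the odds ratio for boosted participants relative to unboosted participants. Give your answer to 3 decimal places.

OR = (11 × 214) / (89 × 36) = 2354/3204 ≈ 0.735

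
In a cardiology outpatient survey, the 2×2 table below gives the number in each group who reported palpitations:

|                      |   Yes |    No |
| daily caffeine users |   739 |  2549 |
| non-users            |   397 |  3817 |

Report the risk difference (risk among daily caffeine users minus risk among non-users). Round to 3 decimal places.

risk, daily caffeine users = 739/3288 = 0.2248
risk, non-users = 397/4214 = 0.0942
risk difference = 0.2248 − 0.0942 = 0.131

RD: 0.131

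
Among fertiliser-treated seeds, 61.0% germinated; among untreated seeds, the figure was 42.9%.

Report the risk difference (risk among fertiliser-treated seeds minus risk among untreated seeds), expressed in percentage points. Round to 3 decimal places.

risk difference = 0.6100 − 0.4290 = 0.1810 → 18.100 percentage points

RD: 18.100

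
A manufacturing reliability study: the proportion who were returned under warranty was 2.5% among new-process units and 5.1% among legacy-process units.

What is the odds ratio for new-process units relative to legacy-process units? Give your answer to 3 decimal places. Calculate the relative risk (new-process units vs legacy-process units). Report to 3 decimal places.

odds, new-process units = 0.02500/0.97500 = 0.02564
odds, legacy-process units = 0.05100/0.94900 = 0.05374
OR = 0.02564 / 0.05374 = 0.477
RR = 0.02500 / 0.05100 = 0.490

OR = 0.477; RR = 0.490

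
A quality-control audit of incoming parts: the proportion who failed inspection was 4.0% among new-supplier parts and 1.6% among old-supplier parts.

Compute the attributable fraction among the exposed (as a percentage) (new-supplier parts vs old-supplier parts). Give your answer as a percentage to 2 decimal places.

AR% = (0.04000 − 0.01600) / 0.04000 = 0.6000 → 60.00%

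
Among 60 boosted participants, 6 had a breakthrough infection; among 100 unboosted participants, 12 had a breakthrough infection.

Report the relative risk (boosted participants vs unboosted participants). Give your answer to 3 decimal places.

0.833

risk, boosted participants = 6/60 = 0.1000
risk, unboosted participants = 12/100 = 0.1200
RR = 0.1000 / 0.1200 = 0.833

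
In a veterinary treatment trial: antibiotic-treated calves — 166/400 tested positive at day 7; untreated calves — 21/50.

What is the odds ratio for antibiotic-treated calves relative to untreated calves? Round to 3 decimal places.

OR = (166 × 29) / (234 × 21) = 4814/4914 ≈ 0.980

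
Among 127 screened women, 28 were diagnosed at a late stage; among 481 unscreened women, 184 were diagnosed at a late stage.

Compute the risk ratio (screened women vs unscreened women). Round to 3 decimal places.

0.576

risk, screened women = 28/127 = 0.2205
risk, unscreened women = 184/481 = 0.3825
RR = 0.2205 / 0.3825 = 0.576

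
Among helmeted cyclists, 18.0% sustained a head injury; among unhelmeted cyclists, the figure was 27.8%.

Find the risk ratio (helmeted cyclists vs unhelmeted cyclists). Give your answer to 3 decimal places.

RR = 0.1800 / 0.2780 = 0.647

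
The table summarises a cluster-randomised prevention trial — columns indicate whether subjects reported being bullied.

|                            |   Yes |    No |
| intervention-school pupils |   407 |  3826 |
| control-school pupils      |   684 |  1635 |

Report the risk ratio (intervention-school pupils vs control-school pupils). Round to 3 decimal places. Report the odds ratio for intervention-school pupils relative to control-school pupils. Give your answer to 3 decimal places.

RR = 0.326; OR = 0.254

risk, intervention-school pupils = 407/4233 = 0.0961
risk, control-school pupils = 684/2319 = 0.2950
RR = 0.0961 / 0.2950 = 0.326
odds, intervention-school pupils = 407/3826 = 0.1064
odds, control-school pupils = 684/1635 = 0.4183
OR = 0.1064 / 0.4183 = 0.254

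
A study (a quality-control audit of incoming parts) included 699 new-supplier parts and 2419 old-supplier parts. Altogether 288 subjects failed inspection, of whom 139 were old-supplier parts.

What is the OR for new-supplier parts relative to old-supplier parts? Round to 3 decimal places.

4.444

new-supplier parts with the outcome: 288 − 139 = 149
new-supplier parts without the outcome: 699 − 149 = 550
old-supplier parts without the outcome: 2419 − 139 = 2280
OR = (149 × 2280) / (550 × 139) = 339720/76450 ≈ 4.444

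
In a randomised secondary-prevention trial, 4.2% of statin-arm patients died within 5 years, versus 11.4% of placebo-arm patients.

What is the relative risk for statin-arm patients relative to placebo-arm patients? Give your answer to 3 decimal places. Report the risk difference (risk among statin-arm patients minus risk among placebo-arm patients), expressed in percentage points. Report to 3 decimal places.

RR = 0.368; RD = -7.200

RR = 0.04200 / 0.11400 = 0.368
risk difference = 0.04200 − 0.11400 = -0.07200 → -7.200 percentage points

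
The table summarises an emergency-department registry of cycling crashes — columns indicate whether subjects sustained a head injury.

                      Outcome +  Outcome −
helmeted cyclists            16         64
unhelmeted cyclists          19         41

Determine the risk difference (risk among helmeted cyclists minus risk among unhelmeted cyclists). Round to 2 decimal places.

risk, helmeted cyclists = 16/80 = 0.2000
risk, unhelmeted cyclists = 19/60 = 0.3167
risk difference = 0.2000 − 0.3167 = -0.12

-0.12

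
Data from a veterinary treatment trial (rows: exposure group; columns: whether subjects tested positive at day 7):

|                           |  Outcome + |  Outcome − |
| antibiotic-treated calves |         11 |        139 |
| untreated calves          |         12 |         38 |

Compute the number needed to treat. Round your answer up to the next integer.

risk, antibiotic-treated calves = 11/150 = 0.073333
risk, untreated calves = 12/50 = 0.240000
absolute risk difference = 0.166667
1 / 0.166667 = 6.000 → round up → 6

6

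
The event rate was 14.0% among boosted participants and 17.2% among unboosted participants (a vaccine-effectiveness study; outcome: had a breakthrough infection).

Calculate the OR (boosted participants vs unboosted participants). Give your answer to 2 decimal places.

odds, boosted participants = 0.1400/0.8600 = 0.1628
odds, unboosted participants = 0.1720/0.8280 = 0.2077
OR = 0.1628 / 0.2077 = 0.78

OR: 0.78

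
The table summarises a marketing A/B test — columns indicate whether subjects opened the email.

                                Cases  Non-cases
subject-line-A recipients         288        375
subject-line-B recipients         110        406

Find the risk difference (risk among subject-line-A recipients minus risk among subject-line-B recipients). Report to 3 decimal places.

0.221

risk, subject-line-A recipients = 288/663 = 0.4344
risk, subject-line-B recipients = 110/516 = 0.2132
risk difference = 0.4344 − 0.2132 = 0.221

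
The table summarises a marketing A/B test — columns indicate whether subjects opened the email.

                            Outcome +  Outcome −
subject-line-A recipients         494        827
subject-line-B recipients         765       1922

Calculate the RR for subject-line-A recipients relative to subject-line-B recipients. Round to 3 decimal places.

RR: 1.314

risk, subject-line-A recipients = 494/1321 = 0.3740
risk, subject-line-B recipients = 765/2687 = 0.2847
RR = 0.3740 / 0.2847 = 1.314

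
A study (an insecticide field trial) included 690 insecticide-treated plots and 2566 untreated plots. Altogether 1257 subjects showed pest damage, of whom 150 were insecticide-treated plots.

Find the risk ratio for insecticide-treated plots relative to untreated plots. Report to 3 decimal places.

insecticide-treated plots without the outcome: 690 − 150 = 540
untreated plots with the outcome: 1257 − 150 = 1107
untreated plots without the outcome: 2566 − 1107 = 1459
risk, insecticide-treated plots = 150/690 = 0.2174
risk, untreated plots = 1107/2566 = 0.4314
RR = 0.2174 / 0.4314 = 0.504

RR ≈ 0.504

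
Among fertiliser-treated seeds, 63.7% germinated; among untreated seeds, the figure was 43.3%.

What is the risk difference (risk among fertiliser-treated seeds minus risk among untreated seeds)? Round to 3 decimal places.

risk difference = 0.6370 − 0.4330 = 0.204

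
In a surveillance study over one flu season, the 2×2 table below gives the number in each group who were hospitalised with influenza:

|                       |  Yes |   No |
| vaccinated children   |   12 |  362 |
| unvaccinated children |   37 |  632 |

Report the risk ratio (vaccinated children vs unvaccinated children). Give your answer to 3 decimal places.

RR: 0.580

risk, vaccinated children = 12/374 = 0.03209
risk, unvaccinated children = 37/669 = 0.05531
RR = 0.03209 / 0.05531 = 0.580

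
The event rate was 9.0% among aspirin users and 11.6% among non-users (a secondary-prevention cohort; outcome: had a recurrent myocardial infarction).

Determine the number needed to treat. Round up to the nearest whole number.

absolute risk difference = 0.026000
1 / 0.026000 = 38.462 → round up → 39

NNT ≈ 39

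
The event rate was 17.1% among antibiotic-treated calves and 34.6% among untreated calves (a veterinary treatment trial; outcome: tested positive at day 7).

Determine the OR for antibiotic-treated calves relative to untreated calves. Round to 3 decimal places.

0.390

odds, antibiotic-treated calves = 0.1710/0.8290 = 0.2063
odds, untreated calves = 0.3460/0.6540 = 0.5291
OR = 0.2063 / 0.5291 = 0.390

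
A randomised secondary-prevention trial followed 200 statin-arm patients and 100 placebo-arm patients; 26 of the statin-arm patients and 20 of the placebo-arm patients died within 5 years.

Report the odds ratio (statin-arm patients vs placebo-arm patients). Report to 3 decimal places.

0.598

odds, statin-arm patients = 26/174 = 0.1494
odds, placebo-arm patients = 20/80 = 0.2500
OR = 0.1494 / 0.2500 = 0.598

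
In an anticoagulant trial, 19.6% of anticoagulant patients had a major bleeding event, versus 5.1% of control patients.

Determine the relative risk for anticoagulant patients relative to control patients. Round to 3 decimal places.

RR = 0.1960 / 0.0510 = 3.843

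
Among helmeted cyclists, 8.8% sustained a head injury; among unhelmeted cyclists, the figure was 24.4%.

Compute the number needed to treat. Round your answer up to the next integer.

absolute risk difference = 0.156000
1 / 0.156000 = 6.410 → round up → 7

NNT ≈ 7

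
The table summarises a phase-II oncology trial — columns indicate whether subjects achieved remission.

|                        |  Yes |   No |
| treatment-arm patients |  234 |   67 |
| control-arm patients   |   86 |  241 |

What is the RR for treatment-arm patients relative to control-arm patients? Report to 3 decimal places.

2.956

risk, treatment-arm patients = 234/301 = 0.7774
risk, control-arm patients = 86/327 = 0.2630
RR = 0.7774 / 0.2630 = 2.956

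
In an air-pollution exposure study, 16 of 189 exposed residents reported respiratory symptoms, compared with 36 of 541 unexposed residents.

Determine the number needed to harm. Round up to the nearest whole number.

risk, exposed residents = 16/189 = 0.084656
risk, unexposed residents = 36/541 = 0.066543
absolute risk difference = 0.018113
1 / 0.018113 = 55.209 → round up → 56

NNH = 56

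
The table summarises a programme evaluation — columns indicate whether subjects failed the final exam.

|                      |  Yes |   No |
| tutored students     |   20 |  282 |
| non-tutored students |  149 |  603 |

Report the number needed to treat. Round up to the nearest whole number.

NNT ≈ 8

risk, tutored students = 20/302 = 0.066225
risk, non-tutored students = 149/752 = 0.198138
absolute risk difference = 0.131913
1 / 0.131913 = 7.581 → round up → 8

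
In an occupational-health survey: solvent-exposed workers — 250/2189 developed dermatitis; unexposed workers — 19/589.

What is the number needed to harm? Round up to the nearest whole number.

NNH: 13

risk, solvent-exposed workers = 250/2189 = 0.114207
risk, unexposed workers = 19/589 = 0.032258
absolute risk difference = 0.081949
1 / 0.081949 = 12.203 → round up → 13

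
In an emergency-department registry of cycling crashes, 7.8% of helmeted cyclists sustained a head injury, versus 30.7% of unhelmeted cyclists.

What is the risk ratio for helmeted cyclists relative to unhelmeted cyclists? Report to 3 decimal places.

RR = 0.0780 / 0.3070 = 0.254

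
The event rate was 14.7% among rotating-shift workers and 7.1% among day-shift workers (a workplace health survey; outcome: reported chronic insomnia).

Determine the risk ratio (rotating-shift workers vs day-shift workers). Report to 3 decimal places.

RR = 0.1470 / 0.0710 = 2.070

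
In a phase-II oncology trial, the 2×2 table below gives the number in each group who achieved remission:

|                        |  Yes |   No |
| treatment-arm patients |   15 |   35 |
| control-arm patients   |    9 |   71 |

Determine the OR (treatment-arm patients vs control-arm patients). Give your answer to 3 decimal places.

OR = (15 × 71) / (35 × 9) = 1065/315 ≈ 3.381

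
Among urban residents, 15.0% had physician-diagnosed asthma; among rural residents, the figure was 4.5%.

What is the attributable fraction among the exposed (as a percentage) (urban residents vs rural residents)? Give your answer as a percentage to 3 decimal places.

AR% = (0.15000 − 0.04500) / 0.15000 = 0.7000 → 70.000%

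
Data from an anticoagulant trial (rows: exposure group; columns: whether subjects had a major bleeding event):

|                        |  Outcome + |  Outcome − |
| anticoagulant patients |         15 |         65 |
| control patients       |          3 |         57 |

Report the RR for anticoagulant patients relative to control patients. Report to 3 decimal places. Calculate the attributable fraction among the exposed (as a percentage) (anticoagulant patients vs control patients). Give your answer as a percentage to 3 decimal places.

risk, anticoagulant patients = 15/80 = 0.1875
risk, control patients = 3/60 = 0.0500
RR = 0.1875 / 0.0500 = 3.750
AR% = (0.1875 − 0.0500) / 0.1875 = 0.7333 → 73.333%

RR = 3.750; AR% = 73.333%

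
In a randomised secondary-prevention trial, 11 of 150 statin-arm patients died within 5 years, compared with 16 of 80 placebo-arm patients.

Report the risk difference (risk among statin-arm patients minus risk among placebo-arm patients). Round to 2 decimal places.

risk, statin-arm patients = 11/150 = 0.0733
risk, placebo-arm patients = 16/80 = 0.2000
risk difference = 0.0733 − 0.2000 = -0.13

RD: -0.13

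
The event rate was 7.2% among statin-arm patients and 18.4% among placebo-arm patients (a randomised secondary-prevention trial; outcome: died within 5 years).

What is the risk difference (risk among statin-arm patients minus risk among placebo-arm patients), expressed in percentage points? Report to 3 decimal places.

RD ≈ -11.200

risk difference = 0.0720 − 0.1840 = -0.1120 → -11.200 percentage points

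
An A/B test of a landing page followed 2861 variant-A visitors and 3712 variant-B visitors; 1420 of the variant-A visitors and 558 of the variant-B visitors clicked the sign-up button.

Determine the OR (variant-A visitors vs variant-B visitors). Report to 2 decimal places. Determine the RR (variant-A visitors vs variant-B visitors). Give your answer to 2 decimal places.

OR = 5.57; RR = 3.30

odds, variant-A visitors = 1420/1441 = 0.9854
odds, variant-B visitors = 558/3154 = 0.1769
OR = 0.9854 / 0.1769 = 5.57
risk, variant-A visitors = 1420/2861 = 0.4963
risk, variant-B visitors = 558/3712 = 0.1503
RR = 0.4963 / 0.1503 = 3.30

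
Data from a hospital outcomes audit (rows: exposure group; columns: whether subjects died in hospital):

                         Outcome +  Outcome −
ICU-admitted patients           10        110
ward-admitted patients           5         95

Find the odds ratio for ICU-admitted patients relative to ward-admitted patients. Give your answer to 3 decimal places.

OR = (10 × 95) / (110 × 5) = 950/550 ≈ 1.727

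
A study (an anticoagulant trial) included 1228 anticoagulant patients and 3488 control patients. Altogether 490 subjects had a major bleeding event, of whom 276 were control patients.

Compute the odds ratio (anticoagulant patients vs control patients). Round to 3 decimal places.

OR: 2.456

anticoagulant patients with the outcome: 490 − 276 = 214
anticoagulant patients without the outcome: 1228 − 214 = 1014
control patients without the outcome: 3488 − 276 = 3212
odds, anticoagulant patients = 214/1014 = 0.2110
odds, control patients = 276/3212 = 0.0859
OR = 0.2110 / 0.0859 = 2.456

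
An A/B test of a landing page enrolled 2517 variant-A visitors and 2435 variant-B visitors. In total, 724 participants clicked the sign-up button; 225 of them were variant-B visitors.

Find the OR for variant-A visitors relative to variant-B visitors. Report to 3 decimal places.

OR ≈ 2.429

variant-A visitors with the outcome: 724 − 225 = 499
variant-A visitors without the outcome: 2517 − 499 = 2018
variant-B visitors without the outcome: 2435 − 225 = 2210
odds, variant-A visitors = 499/2018 = 0.2473
odds, variant-B visitors = 225/2210 = 0.1018
OR = 0.2473 / 0.1018 = 2.429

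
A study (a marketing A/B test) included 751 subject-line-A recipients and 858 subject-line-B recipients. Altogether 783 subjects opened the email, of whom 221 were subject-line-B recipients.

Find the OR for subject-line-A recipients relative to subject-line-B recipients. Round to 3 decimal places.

subject-line-A recipients with the outcome: 783 − 221 = 562
subject-line-A recipients without the outcome: 751 − 562 = 189
subject-line-B recipients without the outcome: 858 − 221 = 637
OR = (562 × 637) / (189 × 221) = 357994/41769 ≈ 8.571

OR ≈ 8.571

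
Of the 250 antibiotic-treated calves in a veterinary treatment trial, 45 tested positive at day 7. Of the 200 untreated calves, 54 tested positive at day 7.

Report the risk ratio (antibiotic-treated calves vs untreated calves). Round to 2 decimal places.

risk, antibiotic-treated calves = 45/250 = 0.1800
risk, untreated calves = 54/200 = 0.2700
RR = 0.1800 / 0.2700 = 0.67

0.67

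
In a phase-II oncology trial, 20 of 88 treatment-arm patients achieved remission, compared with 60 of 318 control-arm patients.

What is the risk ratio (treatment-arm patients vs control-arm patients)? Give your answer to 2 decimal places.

risk, treatment-arm patients = 20/88 = 0.2273
risk, control-arm patients = 60/318 = 0.1887
RR = 0.2273 / 0.1887 = 1.20

1.20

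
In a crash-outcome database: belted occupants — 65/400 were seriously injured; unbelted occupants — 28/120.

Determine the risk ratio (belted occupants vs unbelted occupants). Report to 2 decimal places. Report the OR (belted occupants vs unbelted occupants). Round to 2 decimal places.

risk, belted occupants = 65/400 = 0.1625
risk, unbelted occupants = 28/120 = 0.2333
RR = 0.1625 / 0.2333 = 0.70
odds, belted occupants = 65/335 = 0.1940
odds, unbelted occupants = 28/92 = 0.3043
OR = 0.1940 / 0.3043 = 0.64

RR = 0.70; OR = 0.64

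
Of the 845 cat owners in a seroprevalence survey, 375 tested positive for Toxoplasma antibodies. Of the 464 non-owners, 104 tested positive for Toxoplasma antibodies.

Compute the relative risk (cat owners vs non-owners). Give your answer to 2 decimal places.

RR = 1.98

risk, cat owners = 375/845 = 0.4438
risk, non-owners = 104/464 = 0.2241
RR = 0.4438 / 0.2241 = 1.98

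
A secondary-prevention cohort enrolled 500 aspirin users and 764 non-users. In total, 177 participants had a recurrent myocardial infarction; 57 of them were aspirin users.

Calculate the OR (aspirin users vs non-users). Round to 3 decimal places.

0.691

aspirin users without the outcome: 500 − 57 = 443
non-users with the outcome: 177 − 57 = 120
non-users without the outcome: 764 − 120 = 644
OR = (57 × 644) / (443 × 120) = 36708/53160 ≈ 0.691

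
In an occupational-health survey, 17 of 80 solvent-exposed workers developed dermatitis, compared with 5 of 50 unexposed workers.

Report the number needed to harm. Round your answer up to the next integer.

NNH: 9

risk, solvent-exposed workers = 17/80 = 0.212500
risk, unexposed workers = 5/50 = 0.100000
absolute risk difference = 0.112500
1 / 0.112500 = 8.889 → round up → 9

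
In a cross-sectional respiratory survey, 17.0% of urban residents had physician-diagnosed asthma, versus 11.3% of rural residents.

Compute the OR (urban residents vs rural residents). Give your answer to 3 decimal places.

1.608

odds, urban residents = 0.1700/0.8300 = 0.2048
odds, rural residents = 0.1130/0.8870 = 0.1274
OR = 0.2048 / 0.1274 = 1.608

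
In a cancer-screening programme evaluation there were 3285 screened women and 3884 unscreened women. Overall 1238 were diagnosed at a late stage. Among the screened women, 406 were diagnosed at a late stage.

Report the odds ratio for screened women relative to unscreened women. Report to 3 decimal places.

OR ≈ 0.517

screened women without the outcome: 3285 − 406 = 2879
unscreened women with the outcome: 1238 − 406 = 832
unscreened women without the outcome: 3884 − 832 = 3052
odds, screened women = 406/2879 = 0.1410
odds, unscreened women = 832/3052 = 0.2726
OR = 0.1410 / 0.2726 = 0.517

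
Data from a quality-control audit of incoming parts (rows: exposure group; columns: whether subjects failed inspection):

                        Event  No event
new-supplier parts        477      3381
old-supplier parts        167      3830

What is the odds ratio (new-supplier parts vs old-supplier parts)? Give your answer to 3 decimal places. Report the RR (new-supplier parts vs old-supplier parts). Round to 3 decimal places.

OR = (477 × 3830) / (3381 × 167) = 1826910/564627 ≈ 3.236
risk, new-supplier parts = 477/3858 = 0.12364
risk, old-supplier parts = 167/3997 = 0.04178
RR = 0.12364 / 0.04178 = 2.959

OR = 3.236; RR = 2.959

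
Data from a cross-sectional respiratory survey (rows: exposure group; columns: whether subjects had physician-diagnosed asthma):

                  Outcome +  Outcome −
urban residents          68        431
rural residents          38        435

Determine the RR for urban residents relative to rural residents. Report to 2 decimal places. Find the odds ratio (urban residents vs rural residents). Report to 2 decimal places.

risk, urban residents = 68/499 = 0.1363
risk, rural residents = 38/473 = 0.0803
RR = 0.1363 / 0.0803 = 1.70
odds, urban residents = 68/431 = 0.1578
odds, rural residents = 38/435 = 0.0874
OR = 0.1578 / 0.0874 = 1.81

RR = 1.70; OR = 1.81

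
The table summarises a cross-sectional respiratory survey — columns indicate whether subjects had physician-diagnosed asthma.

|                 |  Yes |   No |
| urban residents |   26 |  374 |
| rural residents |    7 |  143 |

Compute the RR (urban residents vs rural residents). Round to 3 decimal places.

risk, urban residents = 26/400 = 0.06500
risk, rural residents = 7/150 = 0.04667
RR = 0.06500 / 0.04667 = 1.393

1.393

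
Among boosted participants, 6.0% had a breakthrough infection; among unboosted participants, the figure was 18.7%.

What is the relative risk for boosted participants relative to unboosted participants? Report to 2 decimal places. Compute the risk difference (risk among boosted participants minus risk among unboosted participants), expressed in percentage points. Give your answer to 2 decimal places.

RR = 0.32; RD = -12.70

RR = 0.0600 / 0.1870 = 0.32
risk difference = 0.0600 − 0.1870 = -0.1270 → -12.70 percentage points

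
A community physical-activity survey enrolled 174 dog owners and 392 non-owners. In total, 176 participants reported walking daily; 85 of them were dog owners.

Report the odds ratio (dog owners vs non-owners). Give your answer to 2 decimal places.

dog owners without the outcome: 174 − 85 = 89
non-owners with the outcome: 176 − 85 = 91
non-owners without the outcome: 392 − 91 = 301
odds, dog owners = 85/89 = 0.9551
odds, non-owners = 91/301 = 0.3023
OR = 0.9551 / 0.3023 = 3.16

OR = 3.16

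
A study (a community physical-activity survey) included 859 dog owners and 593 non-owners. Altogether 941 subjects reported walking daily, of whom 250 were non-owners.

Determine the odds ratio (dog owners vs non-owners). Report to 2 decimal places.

dog owners with the outcome: 941 − 250 = 691
dog owners without the outcome: 859 − 691 = 168
non-owners without the outcome: 593 − 250 = 343
odds, dog owners = 691/168 = 4.1131
odds, non-owners = 250/343 = 0.7289
OR = 4.1131 / 0.7289 = 5.64

OR = 5.64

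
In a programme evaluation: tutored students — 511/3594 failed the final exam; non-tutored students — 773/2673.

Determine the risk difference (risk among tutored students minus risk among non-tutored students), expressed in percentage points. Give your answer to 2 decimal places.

risk, tutored students = 511/3594 = 0.1422
risk, non-tutored students = 773/2673 = 0.2892
risk difference = 0.1422 − 0.2892 = -0.1470 → -14.70 percentage points

RD = -14.70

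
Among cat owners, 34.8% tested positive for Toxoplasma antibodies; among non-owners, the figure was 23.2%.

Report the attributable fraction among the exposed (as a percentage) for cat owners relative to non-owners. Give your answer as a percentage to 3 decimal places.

AR% = (0.3480 − 0.2320) / 0.3480 = 0.3333 → 33.333%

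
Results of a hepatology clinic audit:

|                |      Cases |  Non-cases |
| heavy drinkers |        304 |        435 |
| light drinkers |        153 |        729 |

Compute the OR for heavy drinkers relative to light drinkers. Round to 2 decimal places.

OR = (304 × 729) / (435 × 153) = 221616/66555 ≈ 3.33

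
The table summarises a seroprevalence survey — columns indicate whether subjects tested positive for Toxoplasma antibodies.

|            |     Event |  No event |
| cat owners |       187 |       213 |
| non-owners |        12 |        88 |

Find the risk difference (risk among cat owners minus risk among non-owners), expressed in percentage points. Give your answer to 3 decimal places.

risk, cat owners = 187/400 = 0.4675
risk, non-owners = 12/100 = 0.1200
risk difference = 0.4675 − 0.1200 = 0.3475 → 34.750 percentage points

34.750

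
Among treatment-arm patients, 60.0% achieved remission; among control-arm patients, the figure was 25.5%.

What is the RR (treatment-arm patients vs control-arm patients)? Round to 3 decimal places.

RR = 0.6000 / 0.2550 = 2.353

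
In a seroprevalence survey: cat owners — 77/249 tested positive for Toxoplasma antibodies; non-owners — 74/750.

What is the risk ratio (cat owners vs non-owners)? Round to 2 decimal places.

RR = 3.13

risk, cat owners = 77/249 = 0.3092
risk, non-owners = 74/750 = 0.0987
RR = 0.3092 / 0.0987 = 3.13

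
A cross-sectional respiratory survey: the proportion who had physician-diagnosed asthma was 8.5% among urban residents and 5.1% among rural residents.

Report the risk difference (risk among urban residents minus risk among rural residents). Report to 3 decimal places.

risk difference = 0.0850 − 0.0510 = 0.034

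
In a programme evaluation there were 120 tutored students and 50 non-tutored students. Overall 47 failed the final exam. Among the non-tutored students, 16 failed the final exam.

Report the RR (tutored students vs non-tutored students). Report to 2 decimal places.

tutored students with the outcome: 47 − 16 = 31
tutored students without the outcome: 120 − 31 = 89
non-tutored students without the outcome: 50 − 16 = 34
risk, tutored students = 31/120 = 0.2583
risk, non-tutored students = 16/50 = 0.3200
RR = 0.2583 / 0.3200 = 0.81

0.81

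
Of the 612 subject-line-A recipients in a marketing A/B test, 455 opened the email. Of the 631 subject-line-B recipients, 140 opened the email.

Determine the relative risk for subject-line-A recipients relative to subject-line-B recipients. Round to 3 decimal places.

risk, subject-line-A recipients = 455/612 = 0.7435
risk, subject-line-B recipients = 140/631 = 0.2219
RR = 0.7435 / 0.2219 = 3.351

RR = 3.351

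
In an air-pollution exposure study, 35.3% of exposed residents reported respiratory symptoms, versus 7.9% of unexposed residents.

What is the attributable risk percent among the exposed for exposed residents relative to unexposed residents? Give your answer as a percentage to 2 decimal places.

AR% = (0.3530 − 0.0790) / 0.3530 = 0.7762 → 77.62%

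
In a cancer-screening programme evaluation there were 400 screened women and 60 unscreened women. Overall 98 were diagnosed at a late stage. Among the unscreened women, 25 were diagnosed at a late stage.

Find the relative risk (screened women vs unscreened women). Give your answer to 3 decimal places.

screened women with the outcome: 98 − 25 = 73
screened women without the outcome: 400 − 73 = 327
unscreened women without the outcome: 60 − 25 = 35
risk, screened women = 73/400 = 0.1825
risk, unscreened women = 25/60 = 0.4167
RR = 0.1825 / 0.4167 = 0.438

RR ≈ 0.438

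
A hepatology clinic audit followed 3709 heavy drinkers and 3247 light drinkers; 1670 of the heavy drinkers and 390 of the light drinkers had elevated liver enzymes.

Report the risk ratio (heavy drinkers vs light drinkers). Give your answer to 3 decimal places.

risk, heavy drinkers = 1670/3709 = 0.4503
risk, light drinkers = 390/3247 = 0.1201
RR = 0.4503 / 0.1201 = 3.749

RR: 3.749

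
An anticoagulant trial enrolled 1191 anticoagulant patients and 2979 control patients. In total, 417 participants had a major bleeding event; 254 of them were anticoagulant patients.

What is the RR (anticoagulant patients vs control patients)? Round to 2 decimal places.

anticoagulant patients without the outcome: 1191 − 254 = 937
control patients with the outcome: 417 − 254 = 163
control patients without the outcome: 2979 − 163 = 2816
risk, anticoagulant patients = 254/1191 = 0.2133
risk, control patients = 163/2979 = 0.0547
RR = 0.2133 / 0.0547 = 3.90

RR: 3.90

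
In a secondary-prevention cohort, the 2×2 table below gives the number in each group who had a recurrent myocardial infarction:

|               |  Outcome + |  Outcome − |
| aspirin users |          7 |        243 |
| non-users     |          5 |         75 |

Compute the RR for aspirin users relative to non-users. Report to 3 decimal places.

risk, aspirin users = 7/250 = 0.02800
risk, non-users = 5/80 = 0.06250
RR = 0.02800 / 0.06250 = 0.448

RR ≈ 0.448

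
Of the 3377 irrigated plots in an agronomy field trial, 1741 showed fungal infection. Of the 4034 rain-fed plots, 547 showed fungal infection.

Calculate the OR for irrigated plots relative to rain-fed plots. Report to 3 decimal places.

OR = (1741 × 3487) / (1636 × 547) = 6070867/894892 ≈ 6.784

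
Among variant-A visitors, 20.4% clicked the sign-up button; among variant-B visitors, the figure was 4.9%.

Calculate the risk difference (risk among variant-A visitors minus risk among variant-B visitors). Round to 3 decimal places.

risk difference = 0.20400 − 0.04900 = 0.155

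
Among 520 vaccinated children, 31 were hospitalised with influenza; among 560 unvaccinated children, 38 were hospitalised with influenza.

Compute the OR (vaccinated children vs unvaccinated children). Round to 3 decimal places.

OR = (31 × 522) / (489 × 38) = 16182/18582 ≈ 0.871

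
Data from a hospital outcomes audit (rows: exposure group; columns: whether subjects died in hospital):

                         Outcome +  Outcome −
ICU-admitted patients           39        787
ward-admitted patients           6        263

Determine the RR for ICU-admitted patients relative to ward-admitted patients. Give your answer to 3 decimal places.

risk, ICU-admitted patients = 39/826 = 0.04722
risk, ward-admitted patients = 6/269 = 0.02230
RR = 0.04722 / 0.02230 = 2.117

RR = 2.117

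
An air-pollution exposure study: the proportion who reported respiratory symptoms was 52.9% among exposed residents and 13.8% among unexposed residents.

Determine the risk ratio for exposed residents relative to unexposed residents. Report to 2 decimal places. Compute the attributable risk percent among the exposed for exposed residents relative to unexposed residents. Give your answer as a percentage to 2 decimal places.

RR = 3.83; AR% = 73.91%

RR = 0.5290 / 0.1380 = 3.83
AR% = (0.5290 − 0.1380) / 0.5290 = 0.7391 → 73.91%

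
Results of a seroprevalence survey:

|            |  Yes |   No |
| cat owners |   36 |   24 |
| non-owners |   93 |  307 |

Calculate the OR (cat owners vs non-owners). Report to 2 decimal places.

OR = (36 × 307) / (24 × 93) = 11052/2232 ≈ 4.95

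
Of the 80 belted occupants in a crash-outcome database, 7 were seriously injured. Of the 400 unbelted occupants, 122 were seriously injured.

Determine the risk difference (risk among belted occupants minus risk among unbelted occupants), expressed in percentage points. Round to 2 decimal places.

-21.75

risk, belted occupants = 7/80 = 0.0875
risk, unbelted occupants = 122/400 = 0.3050
risk difference = 0.0875 − 0.3050 = -0.2175 → -21.75 percentage points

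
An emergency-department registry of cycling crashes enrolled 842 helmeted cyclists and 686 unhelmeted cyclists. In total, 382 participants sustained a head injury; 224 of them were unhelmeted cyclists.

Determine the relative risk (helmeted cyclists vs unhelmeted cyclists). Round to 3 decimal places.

RR = 0.575

helmeted cyclists with the outcome: 382 − 224 = 158
helmeted cyclists without the outcome: 842 − 158 = 684
unhelmeted cyclists without the outcome: 686 − 224 = 462
risk, helmeted cyclists = 158/842 = 0.1876
risk, unhelmeted cyclists = 224/686 = 0.3265
RR = 0.1876 / 0.3265 = 0.575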